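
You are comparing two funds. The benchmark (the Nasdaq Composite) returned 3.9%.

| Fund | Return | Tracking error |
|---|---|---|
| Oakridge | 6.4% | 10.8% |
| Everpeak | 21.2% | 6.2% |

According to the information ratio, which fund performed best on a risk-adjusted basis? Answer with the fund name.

Everpeak

Oakridge: IR = (6.4% − 3.9%) / 10.8% = 0.231
Everpeak: IR = (21.2% − 3.9%) / 6.2% = 2.790
Highest: Everpeak (2.790).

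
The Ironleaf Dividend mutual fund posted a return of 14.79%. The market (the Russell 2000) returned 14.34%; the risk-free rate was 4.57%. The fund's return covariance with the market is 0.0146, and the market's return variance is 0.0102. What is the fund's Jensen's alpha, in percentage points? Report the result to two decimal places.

β = Cov / Var = 0.0146 / 0.0102 = 1.4314
E[R] = Rf + β(Rm − Rf) = 4.57% + 1.4314 × (14.34% − 4.57%) = 18.5548%
α = Rp − E[R] = 14.79% − 18.5548% = -3.7648

-3.76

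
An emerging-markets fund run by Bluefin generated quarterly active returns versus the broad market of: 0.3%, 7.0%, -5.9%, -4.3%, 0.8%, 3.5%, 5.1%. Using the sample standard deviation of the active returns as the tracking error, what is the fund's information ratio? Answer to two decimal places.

r̄ = (0.3 + 7 − 5.9 − 4.3 + 0.8 + 3.5 + 5.1) / 7 = 6.50 / 7 = 0.9286%
Sample std dev = √[135.2543 / 6] = 4.7479%
IR = r̄ / tracking error = 0.9286 / 4.7479 = 0.1956

0.20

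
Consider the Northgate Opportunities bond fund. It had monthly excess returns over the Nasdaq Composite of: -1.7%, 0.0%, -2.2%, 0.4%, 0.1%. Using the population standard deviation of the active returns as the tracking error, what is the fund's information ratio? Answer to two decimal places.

-0.64

μ = (-1.7 + 0 − 2.2 + 0.4 + 0.1) / 5 = -0.6800%
Σ(r − μ)² = (-1.7 − (-0.6800))² + (0 − (-0.6800))² + (-2.2 − (-0.6800))² + … = 5.5880
σ = √[5.5880 / 5] = 1.0572%
IR = μ / tracking error = -0.6800 / 1.0572 = -0.6432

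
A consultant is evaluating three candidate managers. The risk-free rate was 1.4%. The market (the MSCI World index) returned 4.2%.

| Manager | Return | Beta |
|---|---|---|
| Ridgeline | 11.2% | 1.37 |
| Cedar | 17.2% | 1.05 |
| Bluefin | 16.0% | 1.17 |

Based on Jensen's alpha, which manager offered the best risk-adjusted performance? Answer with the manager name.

Cedar

Ridgeline: α = 11.2% − [1.4% + 1.37 × (4.2% − 1.4%)] = 5.964
Cedar: α = 17.2% − [1.4% + 1.05 × (4.2% − 1.4%)] = 12.860
Bluefin: α = 16.0% − [1.4% + 1.17 × (4.2% − 1.4%)] = 11.324
Highest: Cedar (12.860).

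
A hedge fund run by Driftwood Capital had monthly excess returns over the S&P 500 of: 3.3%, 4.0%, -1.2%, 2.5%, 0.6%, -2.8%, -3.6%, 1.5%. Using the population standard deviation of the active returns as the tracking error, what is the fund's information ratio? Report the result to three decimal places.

0.204

μ = (3.3 + 4 − 1.2 + 2.5 + 0.6 − 2.8 − 3.6 + 1.5) / 8 = 0.5375%
Population std dev = √[55.6788 / 8] = 2.6382%
IR = μ / tracking error = 0.5375 / 2.6382 = 0.2037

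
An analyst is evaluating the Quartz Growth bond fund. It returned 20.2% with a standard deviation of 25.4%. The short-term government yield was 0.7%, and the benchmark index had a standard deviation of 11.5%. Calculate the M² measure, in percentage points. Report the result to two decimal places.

Sharpe = (Rp − Rf) / σp = (20.2% − 0.7%) / 25.4% = 0.7677
M² = Rf + Sharpe × σm = 0.7% + 0.7677 × 11.5% = 9.5286%

9.53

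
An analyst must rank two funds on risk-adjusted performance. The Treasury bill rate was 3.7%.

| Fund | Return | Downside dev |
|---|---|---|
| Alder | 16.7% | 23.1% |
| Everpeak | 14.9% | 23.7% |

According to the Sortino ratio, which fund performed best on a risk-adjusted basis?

Alder: Sortino ratio = (16.7% − 3.7%) / 23.1% = 0.563
Everpeak: Sortino ratio = (14.9% − 3.7%) / 23.7% = 0.473
Highest: Alder (0.563).

Alder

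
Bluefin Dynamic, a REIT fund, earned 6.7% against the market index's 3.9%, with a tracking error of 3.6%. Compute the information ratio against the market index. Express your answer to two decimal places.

0.78

IR = (Rp − Rb) / TE = (6.7% − 3.9%) / 3.6% = 2.80% / 3.6% = 0.7778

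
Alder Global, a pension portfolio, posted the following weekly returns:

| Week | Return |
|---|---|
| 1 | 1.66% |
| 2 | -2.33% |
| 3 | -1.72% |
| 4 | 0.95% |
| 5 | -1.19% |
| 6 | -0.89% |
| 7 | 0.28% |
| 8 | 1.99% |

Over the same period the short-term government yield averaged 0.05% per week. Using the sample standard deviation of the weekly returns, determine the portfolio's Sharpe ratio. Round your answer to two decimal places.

Mean return r̄ = -1.250 / 8 = -0.1563%
Sample σ = √[Σ(r − r̄)² / 7] = √[18.0968 / 7] = √2.5853 = 1.6079%
Sharpe = (r̄ − rf) / σ = (-0.1563 − 0.05) / 1.6079 = -0.2063 / 1.6079 = -0.1283

-0.13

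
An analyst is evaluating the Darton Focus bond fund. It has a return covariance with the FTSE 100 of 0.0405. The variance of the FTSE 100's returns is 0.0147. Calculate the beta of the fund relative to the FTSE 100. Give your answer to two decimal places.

β = Cov(Rp, Rm) / Var(Rm) = 0.0405 / 0.0147 = 2.7551

2.76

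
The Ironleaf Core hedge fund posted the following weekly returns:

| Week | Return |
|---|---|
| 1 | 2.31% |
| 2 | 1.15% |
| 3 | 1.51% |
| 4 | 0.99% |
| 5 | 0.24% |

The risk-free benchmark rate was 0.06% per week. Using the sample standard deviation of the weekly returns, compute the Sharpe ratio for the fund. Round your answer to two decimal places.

1.56

r̄ = (2.31 + 1.15 + 1.51 + 0.99 + 0.24) / 5 = 1.2400%
Σ(r − r̄)² = (2.31 − 1.2400)² + (1.15 − 1.2400)² + … = 2.2884
σ = √[2.2884 / 4] = 0.7564%
Sharpe = (r̄ − rf) / σ = (1.2400 − 0.06) / 0.7564 = 1.1800 / 0.7564 = 1.5600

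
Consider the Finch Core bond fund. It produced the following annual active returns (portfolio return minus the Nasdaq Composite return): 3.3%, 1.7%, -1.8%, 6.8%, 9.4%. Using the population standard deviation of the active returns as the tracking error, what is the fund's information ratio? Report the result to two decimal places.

r̄ = (3.3 + 1.7 − 1.8 + 6.8 + 9.4) / 5 = 3.8800%
Population std dev = √[76.3480 / 5] = 3.9076%
IR = r̄ / tracking error = 3.8800 / 3.9076 = 0.9929

0.99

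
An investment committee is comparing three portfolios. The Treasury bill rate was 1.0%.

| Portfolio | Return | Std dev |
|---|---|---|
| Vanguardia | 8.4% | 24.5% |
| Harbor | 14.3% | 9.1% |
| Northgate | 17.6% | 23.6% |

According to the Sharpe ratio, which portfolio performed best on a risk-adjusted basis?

Harbor

Vanguardia: Sharpe ratio = (8.4% − 1.0%) / 24.5% = 0.302
Harbor: Sharpe ratio = (14.3% − 1.0%) / 9.1% = 1.462
Northgate: Sharpe ratio = (17.6% − 1.0%) / 23.6% = 0.703
Highest: Harbor (1.462).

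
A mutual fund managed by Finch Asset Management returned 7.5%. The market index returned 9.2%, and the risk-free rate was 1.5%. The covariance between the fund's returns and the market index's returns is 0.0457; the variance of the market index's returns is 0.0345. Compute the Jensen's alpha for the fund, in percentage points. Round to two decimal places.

-4.20

β = Cov / Var = 0.0457 / 0.0345 = 1.3246
E[R] = Rf + β(Rm − Rf) = 1.5% + 1.3246 × (9.2% − 1.5%) = 11.6994%
α = Rp − E[R] = 7.5% − 11.6994% = -4.1994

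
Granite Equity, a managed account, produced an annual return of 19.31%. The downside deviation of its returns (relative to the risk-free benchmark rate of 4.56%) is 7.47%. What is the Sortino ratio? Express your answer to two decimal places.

Sortino = (Rp − Rf) / σd = (19.31% − 4.56%) / 7.47% = 14.75% / 7.47% = 1.9746

1.97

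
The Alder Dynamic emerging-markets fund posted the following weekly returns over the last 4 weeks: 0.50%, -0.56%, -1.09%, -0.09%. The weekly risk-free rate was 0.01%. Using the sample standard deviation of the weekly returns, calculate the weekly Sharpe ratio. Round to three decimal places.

μ = (0.5 − 0.56 − 1.09 − 0.09) / 4 = -1.240 / 4 = -0.3100%
Sample std dev = √[1.3754 / 3] = 0.6771%
Sharpe = (μ − rf) / σ = (-0.3100 − 0.01) / 0.6771 = -0.3200 / 0.6771 = -0.4726

-0.473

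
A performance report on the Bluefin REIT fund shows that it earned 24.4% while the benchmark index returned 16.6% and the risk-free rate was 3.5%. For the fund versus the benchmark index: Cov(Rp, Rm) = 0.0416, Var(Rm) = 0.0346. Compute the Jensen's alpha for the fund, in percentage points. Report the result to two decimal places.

β = Cov / Var = 0.0416 / 0.0346 = 1.2023
E[R] = Rf + β(Rm − Rf) = 3.5% + 1.2023 × (16.6% − 3.5%) = 19.2501%
α = Rp − E[R] = 24.4% − 19.2501% = 5.1499

5.15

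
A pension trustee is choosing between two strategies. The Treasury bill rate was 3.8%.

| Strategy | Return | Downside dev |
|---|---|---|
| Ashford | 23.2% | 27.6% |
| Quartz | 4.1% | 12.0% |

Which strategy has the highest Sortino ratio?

Ashford: Sortino ratio = (23.2% − 3.8%) / 27.6% = 0.703
Quartz: Sortino ratio = (4.1% − 3.8%) / 12.0% = 0.025
Highest: Ashford (0.703).

Ashford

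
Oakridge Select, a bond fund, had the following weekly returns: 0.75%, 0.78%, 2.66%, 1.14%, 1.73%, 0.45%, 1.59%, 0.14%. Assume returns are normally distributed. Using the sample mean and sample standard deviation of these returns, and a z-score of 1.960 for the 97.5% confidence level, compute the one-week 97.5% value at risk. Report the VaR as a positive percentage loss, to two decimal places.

r̄ = (0.75 + 0.78 + 2.66 + 1.14 + 1.73 + 0.45 + 1.59 + 0.14) / 8 = 9.240 / 8 = 1.1550%
Sample σ = √[Σ(r − r̄)² / 7] = √[4.6170 / 7] = √0.6596 = 0.8122%
VaR = −(r̄ − z·σ) = −(1.1550 − 1.960 × 0.8122) = −(-0.4369) = 0.4369%

0.44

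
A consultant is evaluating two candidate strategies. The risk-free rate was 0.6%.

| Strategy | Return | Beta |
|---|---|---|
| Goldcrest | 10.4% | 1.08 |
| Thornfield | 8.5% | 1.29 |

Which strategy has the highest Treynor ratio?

Goldcrest: Treynor = (10.4% − 0.6%) / 1.08 = 9.074
Thornfield: Treynor = (8.5% − 0.6%) / 1.29 = 6.124
Highest: Goldcrest (9.074).

Goldcrest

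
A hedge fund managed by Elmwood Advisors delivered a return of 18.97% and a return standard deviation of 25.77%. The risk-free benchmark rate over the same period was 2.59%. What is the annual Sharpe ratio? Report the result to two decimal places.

Sharpe = (Rp − Rf) / σp = (18.97% − 2.59%) / 25.77% = 16.38% / 25.77% = 0.6356

0.64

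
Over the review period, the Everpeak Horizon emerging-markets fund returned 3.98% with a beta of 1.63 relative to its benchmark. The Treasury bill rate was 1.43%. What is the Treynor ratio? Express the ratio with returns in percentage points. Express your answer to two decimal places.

Treynor = (Rp − Rf) / β = (3.98% − 1.43%) / 1.63 = 2.55 / 1.63 = 1.5644

1.56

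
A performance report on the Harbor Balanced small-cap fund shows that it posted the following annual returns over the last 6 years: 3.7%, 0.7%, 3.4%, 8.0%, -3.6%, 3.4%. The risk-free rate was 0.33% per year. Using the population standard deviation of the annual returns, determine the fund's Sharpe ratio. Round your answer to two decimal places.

μ = (3.7 + 0.7 + 3.4 + 8 − 3.6 + 3.4) / 6 = 2.6000%
Population σ = √[Σ(r − μ)² / 6] = √[73.7000 / 6] = √12.2833 = 3.5048%
Sharpe = (μ − rf) / σ = (2.6000 − 0.33) / 3.5048 = 2.2700 / 3.5048 = 0.6477

0.65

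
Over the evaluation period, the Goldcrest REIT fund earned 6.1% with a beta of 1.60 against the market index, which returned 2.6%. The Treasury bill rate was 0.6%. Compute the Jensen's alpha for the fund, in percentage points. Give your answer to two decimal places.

2.30

CAPM expected return = Rf + β(Rm − Rf) = 0.6% + 1.60 × (2.6% − 0.6%) = 0.6 + 1.60 × 2.00 = 3.8000%
Jensen's α = Rp − E[R] = 6.1% − 3.8000% = 2.3000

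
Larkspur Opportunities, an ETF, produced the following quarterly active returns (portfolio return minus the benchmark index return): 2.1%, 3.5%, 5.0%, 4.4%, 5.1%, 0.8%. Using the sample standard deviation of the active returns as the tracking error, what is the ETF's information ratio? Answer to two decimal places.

2.02

r̄ = (2.1 + 3.5 + 5 + 4.4 + 5.1 + 0.8) / 6 = 3.4833%
Sample σ = √[Σ(r − r̄)² / 5] = √[14.8683 / 5] = √2.9737 = 1.7244%
IR = r̄ / tracking error = 3.4833 / 1.7244 = 2.0200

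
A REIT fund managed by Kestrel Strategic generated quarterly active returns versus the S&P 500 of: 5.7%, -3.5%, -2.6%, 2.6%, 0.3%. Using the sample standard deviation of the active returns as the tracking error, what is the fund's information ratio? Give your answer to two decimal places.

μ = (5.7 − 3.5 − 2.6 + 2.6 + 0.3) / 5 = 2.50 / 5 = 0.5000%
Sample σ = √[Σ(r − μ)² / 4] = √[57.1000 / 4] = √14.2750 = 3.7782%
IR = μ / tracking error = 0.5000 / 3.7782 = 0.1323

0.13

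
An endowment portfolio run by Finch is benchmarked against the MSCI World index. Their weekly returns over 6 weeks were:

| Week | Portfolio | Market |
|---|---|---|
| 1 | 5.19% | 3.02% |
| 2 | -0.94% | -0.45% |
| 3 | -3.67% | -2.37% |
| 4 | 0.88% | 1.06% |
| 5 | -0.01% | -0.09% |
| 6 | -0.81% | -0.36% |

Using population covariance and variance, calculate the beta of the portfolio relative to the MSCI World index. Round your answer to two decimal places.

1.61

r̄p = 0.1067%,  r̄m = 0.1350%
Cov = Σ(rp − r̄p)(rm − r̄m) / 6 = 4.3223
Var(rm) = Σ(rm − r̄m)² / 6 = 2.6820
β = Cov / Var = 4.3223 / 2.6820 = 1.6116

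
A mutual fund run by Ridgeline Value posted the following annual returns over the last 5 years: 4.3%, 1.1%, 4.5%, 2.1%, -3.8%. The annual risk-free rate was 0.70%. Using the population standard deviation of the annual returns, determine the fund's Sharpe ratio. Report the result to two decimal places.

0.31

r̄ = (4.3 + 1.1 + 4.5 + 2.1 − 3.8) / 5 = 8.20 / 5 = 1.6400%
Σ(r − r̄)² = (4.3 − 1.6400)² + (1.1 − 1.6400)² + (4.5 − 1.6400)² + … = 45.3520
σ = √[45.3520 / 5] = 3.0117%
Sharpe = (r̄ − rf) / σ = (1.6400 − 0.7) / 3.0117 = 0.9400 / 3.0117 = 0.3121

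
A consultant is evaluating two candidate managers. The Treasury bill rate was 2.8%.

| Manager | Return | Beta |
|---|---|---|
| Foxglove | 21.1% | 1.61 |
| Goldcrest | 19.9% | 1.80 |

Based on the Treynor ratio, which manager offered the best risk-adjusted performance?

Foxglove

Foxglove: Treynor = (21.1% − 2.8%) / 1.61 = 11.366
Goldcrest: Treynor = (19.9% − 2.8%) / 1.80 = 9.500
Highest: Foxglove (11.366).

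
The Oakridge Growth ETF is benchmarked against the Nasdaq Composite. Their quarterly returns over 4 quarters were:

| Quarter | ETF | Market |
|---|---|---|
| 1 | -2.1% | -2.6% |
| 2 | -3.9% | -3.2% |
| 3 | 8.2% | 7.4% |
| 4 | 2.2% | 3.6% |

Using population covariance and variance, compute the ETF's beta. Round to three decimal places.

r̄p = 1.1000%,  r̄m = 1.3000%
Cov = Σ(rp − r̄p)(rm − r̄m) / 4 = 20.2050
Var(rm) = Σ(rm − r̄m)² / 4 = 19.4900
β = Cov / Var = 20.2050 / 19.4900 = 1.0367

1.037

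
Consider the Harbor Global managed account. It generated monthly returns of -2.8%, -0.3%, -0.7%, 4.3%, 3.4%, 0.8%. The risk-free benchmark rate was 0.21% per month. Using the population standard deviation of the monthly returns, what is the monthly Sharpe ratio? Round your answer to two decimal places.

μ = (-2.8 − 0.3 − 0.7 + 4.3 + 3.4 + 0.8) / 6 = 4.70 / 6 = 0.7833%
Population std dev = √[35.4283 / 6] = 2.4300%
Sharpe = (μ − rf) / σ = (0.7833 − 0.21) / 2.4300 = 0.5733 / 2.4300 = 0.2359

0.24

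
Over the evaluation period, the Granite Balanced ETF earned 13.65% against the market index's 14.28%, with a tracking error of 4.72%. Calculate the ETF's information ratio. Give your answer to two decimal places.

IR = (Rp − Rb) / TE = (13.65% − 14.28%) / 4.72% = -0.63% / 4.72% = -0.1335

-0.13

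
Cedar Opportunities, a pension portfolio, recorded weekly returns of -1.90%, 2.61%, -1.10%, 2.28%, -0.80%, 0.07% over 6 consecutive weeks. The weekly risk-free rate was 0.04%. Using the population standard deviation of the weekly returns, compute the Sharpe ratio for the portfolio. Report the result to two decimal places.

0.09

μ = (-1.9 + 2.61 − 1.1 + 2.28 − 0.8 + 0.07) / 6 = 0.1933%
Population std dev = √[17.2511 / 6] = 1.6956%
Sharpe = (μ − rf) / σ = (0.1933 − 0.04) / 1.6956 = 0.1533 / 1.6956 = 0.0904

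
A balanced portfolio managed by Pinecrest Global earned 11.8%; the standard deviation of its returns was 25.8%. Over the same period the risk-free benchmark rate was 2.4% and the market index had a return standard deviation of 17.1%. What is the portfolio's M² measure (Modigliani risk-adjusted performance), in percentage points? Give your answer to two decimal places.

8.63

Sharpe = (Rp − Rf) / σp = (11.8% − 2.4%) / 25.8% = 0.3643
M² = Rf + Sharpe × σm = 2.4% + 0.3643 × 17.1% = 8.6295%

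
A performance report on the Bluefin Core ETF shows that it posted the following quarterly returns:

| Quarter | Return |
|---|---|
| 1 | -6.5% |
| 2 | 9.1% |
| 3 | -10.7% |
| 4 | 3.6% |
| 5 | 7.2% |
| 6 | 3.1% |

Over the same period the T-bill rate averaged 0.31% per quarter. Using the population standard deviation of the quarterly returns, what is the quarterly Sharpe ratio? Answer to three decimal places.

r̄ = (-6.5 + 9.1 − 10.7 + 3.6 + 7.2 + 3.1) / 6 = 5.80 / 6 = 0.9667%
Σ(r − r̄)² = 308.3533; population σ = √(308.3533/6) = 7.1688%
Sharpe = (r̄ − rf) / σ = (0.9667 − 0.31) / 7.1688 = 0.6567 / 7.1688 = 0.0916

0.092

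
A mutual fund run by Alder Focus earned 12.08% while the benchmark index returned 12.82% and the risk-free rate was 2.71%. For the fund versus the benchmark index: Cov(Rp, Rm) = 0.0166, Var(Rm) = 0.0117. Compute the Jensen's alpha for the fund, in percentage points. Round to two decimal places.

-4.97

β = Cov / Var = 0.0166 / 0.0117 = 1.4188
E[R] = Rf + β(Rm − Rf) = 2.71% + 1.4188 × (12.82% − 2.71%) = 17.0541%
α = Rp − E[R] = 12.08% − 17.0541% = -4.9741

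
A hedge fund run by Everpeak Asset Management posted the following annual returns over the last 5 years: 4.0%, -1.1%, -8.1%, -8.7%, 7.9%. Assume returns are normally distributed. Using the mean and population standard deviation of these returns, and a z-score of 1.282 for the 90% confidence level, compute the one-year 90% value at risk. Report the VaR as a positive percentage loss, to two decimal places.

9.58

r̄ = (4 − 1.1 − 8.1 − 8.7 + 7.9) / 5 = -1.2000%
Population std dev = √[213.7200 / 5] = 6.5379%
VaR = −(r̄ − z·σ) = −(-1.2000 − 1.282 × 6.5379) = −(-9.5816) = 9.5816%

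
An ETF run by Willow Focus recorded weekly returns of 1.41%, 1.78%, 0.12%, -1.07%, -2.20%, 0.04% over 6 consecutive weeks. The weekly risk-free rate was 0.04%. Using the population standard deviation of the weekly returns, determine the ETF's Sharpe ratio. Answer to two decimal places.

-0.02

r̄ = (1.41 + 1.78 + 0.12 − 1.07 − 2.2 + 0.04) / 6 = 0.080 / 6 = 0.0133%
Population σ = √[Σ(r − r̄)² / 6] = √[11.1563 / 6] = √1.8594 = 1.3636%
Sharpe = (r̄ − rf) / σ = (0.0133 − 0.04) / 1.3636 = -0.0267 / 1.3636 = -0.0196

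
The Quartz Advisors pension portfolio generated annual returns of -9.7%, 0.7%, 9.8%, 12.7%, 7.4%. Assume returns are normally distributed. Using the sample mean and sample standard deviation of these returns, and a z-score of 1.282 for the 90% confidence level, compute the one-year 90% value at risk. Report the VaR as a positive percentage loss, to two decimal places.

r̄ = (-9.7 + 0.7 + 9.8 + 12.7 + 7.4) / 5 = 4.1800%
Σ(r − r̄)² = (-9.7 − 4.1800)² + (0.7 − 4.1800)² + … = 319.3080
sample σ = √(319.3080 / 4) = √79.8270 = 8.9346%
VaR = −(r̄ − z·σ) = −(4.1800 − 1.282 × 8.9346) = −(-7.2742) = 7.2742%

7.27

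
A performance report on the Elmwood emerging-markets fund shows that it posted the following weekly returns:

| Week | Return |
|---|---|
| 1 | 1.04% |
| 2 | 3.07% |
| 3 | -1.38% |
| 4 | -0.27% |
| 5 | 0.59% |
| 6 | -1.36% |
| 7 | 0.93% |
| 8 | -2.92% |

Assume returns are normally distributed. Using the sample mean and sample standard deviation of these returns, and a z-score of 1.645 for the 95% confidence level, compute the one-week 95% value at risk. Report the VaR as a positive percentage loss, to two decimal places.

Mean return r̄ = -0.300 / 8 = -0.0375%
Sample σ = √[Σ(r − r̄)² / 7] = √[24.0616 / 7] = √3.4374 = 1.8540%
VaR = −(r̄ − z·σ) = −(-0.0375 − 1.645 × 1.8540) = −(-3.0873) = 3.0873%

3.09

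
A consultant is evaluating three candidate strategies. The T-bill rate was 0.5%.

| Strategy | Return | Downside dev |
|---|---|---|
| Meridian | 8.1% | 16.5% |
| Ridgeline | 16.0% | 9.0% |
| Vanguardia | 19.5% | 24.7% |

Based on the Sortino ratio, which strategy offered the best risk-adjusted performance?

Meridian: Sortino ratio = (8.1% − 0.5%) / 16.5% = 0.461
Ridgeline: Sortino ratio = (16.0% − 0.5%) / 9.0% = 1.722
Vanguardia: Sortino ratio = (19.5% − 0.5%) / 24.7% = 0.769
Highest: Ridgeline (1.722).

Ridgeline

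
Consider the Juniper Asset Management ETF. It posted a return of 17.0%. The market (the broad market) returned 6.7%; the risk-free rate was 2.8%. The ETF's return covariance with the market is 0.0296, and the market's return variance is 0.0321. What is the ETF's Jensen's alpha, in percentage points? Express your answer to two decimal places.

10.60

β = Cov / Var = 0.0296 / 0.0321 = 0.9221
E[R] = Rf + β(Rm − Rf) = 2.8% + 0.9221 × (6.7% − 2.8%) = 6.3962%
α = Rp − E[R] = 17.0% − 6.3962% = 10.6038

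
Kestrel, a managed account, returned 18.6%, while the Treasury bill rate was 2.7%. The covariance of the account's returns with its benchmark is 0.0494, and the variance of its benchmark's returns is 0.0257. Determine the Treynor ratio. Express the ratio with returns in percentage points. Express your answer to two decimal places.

8.27

β = Cov / Var = 0.0494 / 0.0257 = 1.9222
Treynor = (Rp − Rf) / β = (18.6% − 2.7%) / 1.9222 = 15.90 / 1.9222 = 8.2718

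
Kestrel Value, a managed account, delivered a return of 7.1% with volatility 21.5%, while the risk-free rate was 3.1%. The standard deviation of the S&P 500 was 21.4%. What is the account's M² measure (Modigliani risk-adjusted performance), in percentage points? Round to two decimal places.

7.08

Sharpe = (Rp − Rf) / σp = (7.1% − 3.1%) / 21.5% = 0.1860
M² = Rf + Sharpe × σm = 3.1% + 0.1860 × 21.4% = 7.0804%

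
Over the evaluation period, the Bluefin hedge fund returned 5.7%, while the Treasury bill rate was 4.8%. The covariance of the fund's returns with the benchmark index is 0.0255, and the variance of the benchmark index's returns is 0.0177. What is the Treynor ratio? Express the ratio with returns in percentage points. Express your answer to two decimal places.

0.62

β = Cov / Var = 0.0255 / 0.0177 = 1.4407
Treynor = (Rp − Rf) / β = (5.7% − 4.8%) / 1.4407 = 0.90 / 1.4407 = 0.6247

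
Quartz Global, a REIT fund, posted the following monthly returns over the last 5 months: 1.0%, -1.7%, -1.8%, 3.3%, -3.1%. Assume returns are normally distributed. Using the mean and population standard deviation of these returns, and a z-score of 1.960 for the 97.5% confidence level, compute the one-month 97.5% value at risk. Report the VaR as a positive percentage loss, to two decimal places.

μ = (1 − 1.7 − 1.8 + 3.3 − 3.1) / 5 = -2.30 / 5 = -0.4600%
Population std dev = √[26.5720 / 5] = 2.3053%
VaR = −(μ − z·σ) = −(-0.4600 − 1.960 × 2.3053) = −(-4.9784) = 4.9784%

4.98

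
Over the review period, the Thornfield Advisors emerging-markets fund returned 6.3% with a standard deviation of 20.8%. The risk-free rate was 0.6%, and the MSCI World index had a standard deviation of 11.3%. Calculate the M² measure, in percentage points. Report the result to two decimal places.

Sharpe = (Rp − Rf) / σp = (6.3% − 0.6%) / 20.8% = 0.2740
M² = Rf + Sharpe × σm = 0.6% + 0.2740 × 11.3% = 3.6962%

3.70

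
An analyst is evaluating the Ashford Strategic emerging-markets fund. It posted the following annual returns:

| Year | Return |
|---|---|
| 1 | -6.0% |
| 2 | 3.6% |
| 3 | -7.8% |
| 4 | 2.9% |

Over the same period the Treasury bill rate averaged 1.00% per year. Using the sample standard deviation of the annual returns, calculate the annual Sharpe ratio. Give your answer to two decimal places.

-0.48

Mean return r̄ = -7.30 / 4 = -1.8250%
Sample σ = √[Σ(r − r̄)² / 3] = √[104.8875 / 3] = √34.9625 = 5.9129%
Sharpe = (r̄ − rf) / σ = (-1.8250 − 1) / 5.9129 = -2.8250 / 5.9129 = -0.4778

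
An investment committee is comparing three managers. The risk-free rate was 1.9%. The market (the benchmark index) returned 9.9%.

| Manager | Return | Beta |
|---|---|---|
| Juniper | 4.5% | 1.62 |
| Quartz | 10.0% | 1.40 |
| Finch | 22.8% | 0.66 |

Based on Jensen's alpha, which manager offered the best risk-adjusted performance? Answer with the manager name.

Juniper: α = 4.5% − [1.9% + 1.62 × (9.9% − 1.9%)] = -10.360
Quartz: α = 10.0% − [1.9% + 1.40 × (9.9% − 1.9%)] = -3.100
Finch: α = 22.8% − [1.9% + 0.66 × (9.9% − 1.9%)] = 15.620
Highest: Finch (15.620).

Finch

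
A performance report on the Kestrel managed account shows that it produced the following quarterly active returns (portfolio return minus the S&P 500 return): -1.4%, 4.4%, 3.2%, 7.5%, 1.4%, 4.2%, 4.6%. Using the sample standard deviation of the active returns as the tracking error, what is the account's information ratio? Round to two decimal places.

Mean return μ = 23.90 / 7 = 3.4143%
Sample σ = √[Σ(r − μ)² / 6] = √[46.9686 / 6] = √7.8281 = 2.7979%
IR = μ / tracking error = 3.4143 / 2.7979 = 1.2203

1.22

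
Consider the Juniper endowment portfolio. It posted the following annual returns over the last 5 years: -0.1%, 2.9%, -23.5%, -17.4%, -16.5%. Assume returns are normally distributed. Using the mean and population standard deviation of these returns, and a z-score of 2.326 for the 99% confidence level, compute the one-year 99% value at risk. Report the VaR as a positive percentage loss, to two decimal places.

r̄ = (-0.1 + 2.9 − 23.5 − 17.4 − 16.5) / 5 = -54.60 / 5 = -10.9200%
Population σ = √[Σ(r − r̄)² / 5] = √[539.4480 / 5] = √107.8896 = 10.3870%
VaR = −(r̄ − z·σ) = −(-10.9200 − 2.326 × 10.3870) = −(-35.0802) = 35.0802%

35.08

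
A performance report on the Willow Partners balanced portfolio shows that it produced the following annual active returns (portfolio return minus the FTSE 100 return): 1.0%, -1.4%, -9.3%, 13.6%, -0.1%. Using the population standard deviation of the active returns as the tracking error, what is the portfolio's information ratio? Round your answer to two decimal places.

Mean return μ = 3.80 / 5 = 0.7600%
Population σ = √[Σ(r − μ)² / 5] = √[271.5320 / 5] = √54.3064 = 7.3693%
IR = μ / tracking error = 0.7600 / 7.3693 = 0.1031

0.10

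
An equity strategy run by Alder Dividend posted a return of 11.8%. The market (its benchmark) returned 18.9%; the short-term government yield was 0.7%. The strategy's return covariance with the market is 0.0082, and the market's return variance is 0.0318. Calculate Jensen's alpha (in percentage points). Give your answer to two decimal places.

β = Cov / Var = 0.0082 / 0.0318 = 0.2579
E[R] = Rf + β(Rm − Rf) = 0.7% + 0.2579 × (18.9% − 0.7%) = 5.3938%
α = Rp − E[R] = 11.8% − 5.3938% = 6.4062

6.41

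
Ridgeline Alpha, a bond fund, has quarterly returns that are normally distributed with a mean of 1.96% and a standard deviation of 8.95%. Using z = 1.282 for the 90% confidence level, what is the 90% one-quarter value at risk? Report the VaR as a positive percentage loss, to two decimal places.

9.51

VaR (as % loss) = −(μ − z·σ) = −(1.96% − 1.282 × 8.95%) = −(-9.5139%) = 9.5139%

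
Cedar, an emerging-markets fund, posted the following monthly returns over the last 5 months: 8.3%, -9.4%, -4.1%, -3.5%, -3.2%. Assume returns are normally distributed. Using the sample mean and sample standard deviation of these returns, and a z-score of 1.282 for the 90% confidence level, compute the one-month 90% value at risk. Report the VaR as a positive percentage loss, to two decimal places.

Mean return μ = -11.90 / 5 = -2.3800%
Σ(r − μ)² = (8.3 − (-2.3800))² + (-9.4 − (-2.3800))² + … = 168.2280
σ = √[168.2280 / 4] = 6.4851%
VaR = −(μ − z·σ) = −(-2.3800 − 1.282 × 6.4851) = −(-10.6939) = 10.6939%

10.69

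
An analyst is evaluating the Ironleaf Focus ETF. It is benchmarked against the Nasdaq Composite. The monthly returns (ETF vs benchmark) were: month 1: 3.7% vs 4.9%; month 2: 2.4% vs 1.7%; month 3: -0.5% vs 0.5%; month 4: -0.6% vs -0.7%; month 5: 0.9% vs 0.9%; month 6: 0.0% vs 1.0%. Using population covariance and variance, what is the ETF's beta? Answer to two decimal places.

r̄p = 0.9833%,  r̄m = 1.3833%
Cov = Σ(rp − r̄p)(rm − r̄m) / 6 = 2.5047
Var(rm) = Σ(rm − r̄m)² / 6 = 2.9947
β = Cov / Var = 2.5047 / 2.9947 = 0.8364

0.84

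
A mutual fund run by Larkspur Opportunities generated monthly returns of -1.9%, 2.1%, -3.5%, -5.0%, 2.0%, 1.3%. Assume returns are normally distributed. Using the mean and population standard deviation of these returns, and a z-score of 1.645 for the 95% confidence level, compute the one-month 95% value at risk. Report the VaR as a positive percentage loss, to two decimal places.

5.43

r̄ = (-1.9 + 2.1 − 3.5 − 5 + 2 + 1.3) / 6 = -0.8333%
Population std dev = √[46.7933 / 6] = 2.7926%
VaR = −(r̄ − z·σ) = −(-0.8333 − 1.645 × 2.7926) = −(-5.4271) = 5.4271%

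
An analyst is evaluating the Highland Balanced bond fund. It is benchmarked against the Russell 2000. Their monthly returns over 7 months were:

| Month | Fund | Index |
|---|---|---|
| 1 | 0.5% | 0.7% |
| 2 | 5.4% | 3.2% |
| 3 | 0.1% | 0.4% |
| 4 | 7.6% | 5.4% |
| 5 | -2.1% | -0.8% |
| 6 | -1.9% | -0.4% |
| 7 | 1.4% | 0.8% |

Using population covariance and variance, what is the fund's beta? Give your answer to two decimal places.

1.64

r̄p = 1.5714%,  r̄m = 1.3286%
Cov = Σ(rp − r̄p)(rm − r̄m) / 7 = 6.8080
Var(rm) = Σ(rm − r̄m)² / 7 = 4.1620
β = Cov / Var = 6.8080 / 4.1620 = 1.6358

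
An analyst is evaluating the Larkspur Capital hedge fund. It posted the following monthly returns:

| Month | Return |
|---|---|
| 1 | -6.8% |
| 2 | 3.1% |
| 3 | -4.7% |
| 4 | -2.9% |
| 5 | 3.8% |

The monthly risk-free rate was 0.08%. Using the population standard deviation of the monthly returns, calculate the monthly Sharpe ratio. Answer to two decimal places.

-0.37

r̄ = (-6.8 + 3.1 − 4.7 − 2.9 + 3.8) / 5 = -1.5000%
Population std dev = √[89.5400 / 5] = 4.2318%
Sharpe = (r̄ − rf) / σ = (-1.5000 − 0.08) / 4.2318 = -1.5800 / 4.2318 = -0.3734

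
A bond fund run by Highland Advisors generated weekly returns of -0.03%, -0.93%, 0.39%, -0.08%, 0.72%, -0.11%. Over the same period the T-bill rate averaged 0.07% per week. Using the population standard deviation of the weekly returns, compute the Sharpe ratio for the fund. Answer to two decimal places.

-0.15

r̄ = (-0.03 − 0.93 + 0.39 − 0.08 + 0.72 − 0.11) / 6 = -0.0067%
Σ(r − r̄)² = 1.5545; population σ = √(1.5545/6) = 0.5090%
Sharpe = (r̄ − rf) / σ = (-0.0067 − 0.07) / 0.5090 = -0.0767 / 0.5090 = -0.1507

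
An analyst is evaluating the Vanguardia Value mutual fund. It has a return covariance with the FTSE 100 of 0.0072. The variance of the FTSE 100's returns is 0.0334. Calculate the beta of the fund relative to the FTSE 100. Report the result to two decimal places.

0.22

β = Cov(Rp, Rm) / Var(Rm) = 0.0072 / 0.0334 = 0.2156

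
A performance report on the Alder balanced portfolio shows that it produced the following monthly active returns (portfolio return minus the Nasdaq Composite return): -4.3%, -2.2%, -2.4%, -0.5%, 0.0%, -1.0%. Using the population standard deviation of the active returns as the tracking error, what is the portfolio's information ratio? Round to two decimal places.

-1.21

μ = (-4.3 − 2.2 − 2.4 − 0.5 + 0 − 1) / 6 = -1.7333%
Σ(r − μ)² = 12.3133; population σ = √(12.3133/6) = 1.4326%
IR = μ / tracking error = -1.7333 / 1.4326 = -1.2099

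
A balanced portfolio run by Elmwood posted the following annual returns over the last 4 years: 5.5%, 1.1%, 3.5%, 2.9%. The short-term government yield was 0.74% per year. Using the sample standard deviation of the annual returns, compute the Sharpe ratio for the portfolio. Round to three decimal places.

Mean return r̄ = 13.00 / 4 = 3.2500%
Σ(r − r̄)² = (5.5 − 3.2500)² + (1.1 − 3.2500)² + … = 9.8700
sample σ = √(9.8700 / 3) = √3.2900 = 1.8138%
Sharpe = (r̄ − rf) / σ = (3.2500 − 0.74) / 1.8138 = 2.5100 / 1.8138 = 1.3838

1.384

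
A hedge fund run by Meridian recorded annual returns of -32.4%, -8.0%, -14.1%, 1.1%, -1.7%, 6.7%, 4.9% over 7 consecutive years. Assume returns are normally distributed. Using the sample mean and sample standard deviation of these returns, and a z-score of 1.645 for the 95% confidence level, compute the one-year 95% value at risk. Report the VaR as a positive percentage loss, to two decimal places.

28.64

r̄ = (-32.4 − 8 − 14.1 + 1.1 − 1.7 + 6.7 + 4.9) / 7 = -6.2143%
Σ(r − r̄)² = 1115.2486; sample σ = √(1115.2486/6) = 13.6336%
VaR = −(r̄ − z·σ) = −(-6.2143 − 1.645 × 13.6336) = −(-28.6416) = 28.6416%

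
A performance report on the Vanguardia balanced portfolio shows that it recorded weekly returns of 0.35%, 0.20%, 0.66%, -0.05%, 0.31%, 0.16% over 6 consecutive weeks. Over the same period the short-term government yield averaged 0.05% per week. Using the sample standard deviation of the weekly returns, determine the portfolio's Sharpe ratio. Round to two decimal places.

r̄ = (0.35 + 0.2 + 0.66 − 0.05 + 0.31 + 0.16) / 6 = 0.2717%
Σ(r − r̄)² = 0.2795; sample σ = √(0.2795/5) = 0.2364%
Sharpe = (r̄ − rf) / σ = (0.2717 − 0.05) / 0.2364 = 0.2217 / 0.2364 = 0.9378

0.94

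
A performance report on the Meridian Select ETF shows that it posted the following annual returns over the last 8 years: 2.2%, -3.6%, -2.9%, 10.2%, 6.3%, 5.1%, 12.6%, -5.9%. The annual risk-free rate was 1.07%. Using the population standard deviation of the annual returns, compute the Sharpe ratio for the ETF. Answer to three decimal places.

0.306

r̄ = (2.2 − 3.6 − 2.9 + 10.2 + 6.3 + 5.1 + 12.6 − 5.9) / 8 = 3.0000%
Population std dev = √[317.5200 / 8] = 6.3000%
Sharpe = (r̄ − rf) / σ = (3.0000 − 1.07) / 6.3000 = 1.9300 / 6.3000 = 0.3063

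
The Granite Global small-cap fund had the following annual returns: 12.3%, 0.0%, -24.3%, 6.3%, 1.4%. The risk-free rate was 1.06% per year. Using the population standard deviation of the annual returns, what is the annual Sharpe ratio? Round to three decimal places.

r̄ = (12.3 + 0 − 24.3 + 6.3 + 1.4) / 5 = -0.8600%
Σ(r − r̄)² = 779.7320; population σ = √(779.7320/5) = 12.4879%
Sharpe = (r̄ − rf) / σ = (-0.8600 − 1.06) / 12.4879 = -1.9200 / 12.4879 = -0.1537

-0.154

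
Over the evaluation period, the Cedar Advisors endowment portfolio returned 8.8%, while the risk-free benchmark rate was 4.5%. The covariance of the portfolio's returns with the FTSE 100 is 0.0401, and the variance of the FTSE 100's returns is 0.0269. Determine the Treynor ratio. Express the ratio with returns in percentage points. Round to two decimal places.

2.88

β = Cov / Var = 0.0401 / 0.0269 = 1.4907
Treynor = (Rp − Rf) / β = (8.8% − 4.5%) / 1.4907 = 4.30 / 1.4907 = 2.8846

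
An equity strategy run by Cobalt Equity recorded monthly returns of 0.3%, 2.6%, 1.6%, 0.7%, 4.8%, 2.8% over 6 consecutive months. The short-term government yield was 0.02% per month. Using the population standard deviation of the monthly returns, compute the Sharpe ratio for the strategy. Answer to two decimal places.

1.41

μ = (0.3 + 2.6 + 1.6 + 0.7 + 4.8 + 2.8) / 6 = 2.1333%
Population std dev = √[13.4733 / 6] = 1.4985%
Sharpe = (μ − rf) / σ = (2.1333 − 0.02) / 1.4985 = 2.1133 / 1.4985 = 1.4103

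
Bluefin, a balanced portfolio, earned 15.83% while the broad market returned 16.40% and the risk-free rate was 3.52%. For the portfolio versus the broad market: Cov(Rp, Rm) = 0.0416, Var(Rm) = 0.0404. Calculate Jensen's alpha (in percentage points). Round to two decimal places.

β = Cov / Var = 0.0416 / 0.0404 = 1.0297
E[R] = Rf + β(Rm − Rf) = 3.52% + 1.0297 × (16.40% − 3.52%) = 16.7825%
α = Rp − E[R] = 15.83% − 16.7825% = -0.9525

-0.95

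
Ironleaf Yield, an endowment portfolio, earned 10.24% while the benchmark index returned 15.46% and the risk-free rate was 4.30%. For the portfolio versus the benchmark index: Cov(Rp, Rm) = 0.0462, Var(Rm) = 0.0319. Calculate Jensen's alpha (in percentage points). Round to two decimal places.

-10.22

β = Cov / Var = 0.0462 / 0.0319 = 1.4483
E[R] = Rf + β(Rm − Rf) = 4.30% + 1.4483 × (15.46% − 4.30%) = 20.4630%
α = Rp − E[R] = 10.24% − 20.4630% = -10.2230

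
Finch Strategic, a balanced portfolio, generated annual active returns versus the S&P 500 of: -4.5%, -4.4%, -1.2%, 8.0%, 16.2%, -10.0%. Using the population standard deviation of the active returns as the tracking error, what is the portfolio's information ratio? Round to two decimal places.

Mean return μ = 4.10 / 6 = 0.6833%
Σ(r − μ)² = 464.6883; population σ = √(464.6883/6) = 8.8005%
IR = μ / tracking error = 0.6833 / 8.8005 = 0.0776

0.08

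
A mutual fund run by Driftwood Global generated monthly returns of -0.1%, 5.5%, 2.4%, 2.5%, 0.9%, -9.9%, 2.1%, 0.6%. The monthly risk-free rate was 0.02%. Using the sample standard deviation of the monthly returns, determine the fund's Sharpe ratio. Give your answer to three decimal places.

0.106

Mean return r̄ = 4.00 / 8 = 0.5000%
Σ(r − r̄)² = 143.8600; sample σ = √(143.8600/7) = 4.5334%
Sharpe = (r̄ − rf) / σ = (0.5000 − 0.02) / 4.5334 = 0.4800 / 4.5334 = 0.1059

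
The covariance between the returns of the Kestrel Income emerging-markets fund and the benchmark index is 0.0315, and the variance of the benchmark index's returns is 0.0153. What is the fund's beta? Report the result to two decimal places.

β = Cov(Rp, Rm) / Var(Rm) = 0.0315 / 0.0153 = 2.0588

2.06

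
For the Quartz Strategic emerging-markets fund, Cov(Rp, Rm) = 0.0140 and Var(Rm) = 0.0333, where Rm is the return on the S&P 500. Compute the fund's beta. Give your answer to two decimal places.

β = Cov(Rp, Rm) / Var(Rm) = 0.0140 / 0.0333 = 0.4204

0.42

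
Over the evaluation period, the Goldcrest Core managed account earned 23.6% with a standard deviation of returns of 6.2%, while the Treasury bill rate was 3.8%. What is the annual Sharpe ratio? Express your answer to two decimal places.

Sharpe = (Rp − Rf) / σp = (23.6% − 3.8%) / 6.2% = 19.80% / 6.2% = 3.1935

3.19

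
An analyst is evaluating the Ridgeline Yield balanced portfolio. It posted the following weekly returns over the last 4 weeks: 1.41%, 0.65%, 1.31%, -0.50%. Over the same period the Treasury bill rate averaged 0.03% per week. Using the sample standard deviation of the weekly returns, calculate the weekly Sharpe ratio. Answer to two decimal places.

0.78

Mean return r̄ = 2.870 / 4 = 0.7175%
Σ(r − r̄)² = (1.41 − 0.7175)² + (0.65 − 0.7175)² + (1.31 − 0.7175)² + … = 2.3175
sample σ = √(2.3175 / 3) = √0.7725 = 0.8789%
Sharpe = (r̄ − rf) / σ = (0.7175 − 0.03) / 0.8789 = 0.6875 / 0.8789 = 0.7822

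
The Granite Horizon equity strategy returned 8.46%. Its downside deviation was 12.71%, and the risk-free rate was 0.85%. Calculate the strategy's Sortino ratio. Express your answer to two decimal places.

Sortino = (Rp − Rf) / σd = (8.46% − 0.85%) / 12.71% = 7.61% / 12.71% = 0.5987

0.60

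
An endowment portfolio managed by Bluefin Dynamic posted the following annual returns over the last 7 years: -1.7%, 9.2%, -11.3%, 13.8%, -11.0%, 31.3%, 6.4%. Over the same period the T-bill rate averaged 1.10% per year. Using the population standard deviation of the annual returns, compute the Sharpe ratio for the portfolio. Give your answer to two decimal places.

0.30

r̄ = (-1.7 + 9.2 − 11.3 + 13.8 − 11 + 31.3 + 6.4) / 7 = 5.2429%
Population σ = √[Σ(r − r̄)² / 7] = √[1354.8971 / 7] = √193.5567 = 13.9125%
Sharpe = (r̄ − rf) / σ = (5.2429 − 1.1) / 13.9125 = 4.1429 / 13.9125 = 0.2978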